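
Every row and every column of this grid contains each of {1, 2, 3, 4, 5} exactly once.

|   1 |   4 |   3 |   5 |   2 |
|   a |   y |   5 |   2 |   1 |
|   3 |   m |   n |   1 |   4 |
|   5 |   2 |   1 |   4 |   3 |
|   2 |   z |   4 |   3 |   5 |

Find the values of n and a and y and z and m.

n = 2, a = 4, y = 3, z = 1, m = 5

For row 3, column 3: column 3 already has {1, 3, 4, 5}; that leaves 2.
At (row 3, col 2): row 3 already has {1, 2, 3, 4}, so the value is 5.
Cell (2,1): column 1 already has {1, 2, 3, 5} → 4.
At (row 2, col 2): row 2 already has {1, 2, 4, 5}, so the value is 3.
Cell (5,2): row 5 already has {2, 3, 4, 5} → 1.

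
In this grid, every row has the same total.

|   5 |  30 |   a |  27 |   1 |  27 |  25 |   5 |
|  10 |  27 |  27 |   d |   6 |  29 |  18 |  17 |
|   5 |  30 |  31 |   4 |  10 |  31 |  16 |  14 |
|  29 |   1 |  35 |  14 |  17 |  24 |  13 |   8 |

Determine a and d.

a = 21, d = 7

Row 3 sums to 141 and so does row 4; that's the common total.
In row 1 the known cells total 120, leaving 141 − 120 = 21.
In row 2 the known cells total 134, leaving 141 − 134 = 7.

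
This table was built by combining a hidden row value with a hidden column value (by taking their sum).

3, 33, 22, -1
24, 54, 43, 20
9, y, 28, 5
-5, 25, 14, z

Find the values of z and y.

z = -9, y = 39

The difference between any two rows is the same in every column — this is an addition table with the headers hidden.
Row 4 minus row 1 is -5 − 3 = -8, so its entry in column 4 is -1 + (-8) = -9.
Row 3 minus row 1 is 9 − 3 = 6, so its entry in column 2 is 33 + 6 = 39.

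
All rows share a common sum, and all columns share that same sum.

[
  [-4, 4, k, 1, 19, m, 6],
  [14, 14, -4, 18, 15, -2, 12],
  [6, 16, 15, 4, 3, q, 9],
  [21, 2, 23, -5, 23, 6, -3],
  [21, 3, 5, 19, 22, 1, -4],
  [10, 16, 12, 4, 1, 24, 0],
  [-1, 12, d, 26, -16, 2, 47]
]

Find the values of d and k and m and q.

Rows 2 and 4 both sum to 67, so that's the common total.
Row 7: -1 + 12 + 26 − 16 + 2 + 47 = 70, so its missing entry is 67 − 70 = -3.
Row 3: 6 + 16 + 15 + 4 + 3 + 9 = 53, so its missing entry is 67 − 53 = 14.
Column 6: -2 + 14 + 6 + 1 + 24 + 2 = 45, so its missing entry is 67 − 45 = 22.
Row 1: -4 + 4 + 1 + 19 + 22 + 6 = 48, so its missing entry is 67 − 48 = 19.

d = -3, k = 19, m = 22, q = 14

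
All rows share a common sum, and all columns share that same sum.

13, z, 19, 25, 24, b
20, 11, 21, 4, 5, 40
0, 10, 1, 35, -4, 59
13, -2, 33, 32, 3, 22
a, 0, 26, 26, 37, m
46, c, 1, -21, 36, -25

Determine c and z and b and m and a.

Rows 2 and 3 both sum to 101, so that's the common total.
Column 1 has 13 + 20 + 0 + 13 + 46 = 92; the blank must be 101 − 92 = 9.
Row 6 has 46 + 1 − 21 + 36 − 25 = 37; the blank must be 101 − 37 = 64.
Column 2 has 11 + 10 − 2 + 0 + 64 = 83; the blank must be 101 − 83 = 18.
Row 5 has 9 + 0 + 26 + 26 + 37 = 98; the blank must be 101 − 98 = 3.
Row 1 has 13 + 18 + 19 + 25 + 24 = 99; the blank must be 101 − 99 = 2.

c = 64, z = 18, b = 2, m = 3, a = 9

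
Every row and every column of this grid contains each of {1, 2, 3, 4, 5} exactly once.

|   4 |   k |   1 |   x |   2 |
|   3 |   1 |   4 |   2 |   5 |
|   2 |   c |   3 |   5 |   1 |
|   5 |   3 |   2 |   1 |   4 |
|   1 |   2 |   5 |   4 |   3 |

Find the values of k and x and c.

k = 5, x = 3, c = 4

At (row 1, col 4): column 4 already has {1, 2, 4, 5}, so the value is 3.
For row 1, column 2: row 1 already has {1, 2, 3, 4}; that leaves 5.
Cell (3,2): row 3 already has {1, 2, 3, 5} → 4.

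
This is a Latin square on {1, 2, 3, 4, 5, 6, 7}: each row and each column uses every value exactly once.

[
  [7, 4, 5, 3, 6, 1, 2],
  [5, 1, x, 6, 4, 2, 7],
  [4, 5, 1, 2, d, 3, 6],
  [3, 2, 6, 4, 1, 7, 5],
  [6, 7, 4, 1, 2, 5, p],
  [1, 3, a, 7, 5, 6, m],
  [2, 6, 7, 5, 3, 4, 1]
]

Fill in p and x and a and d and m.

At (row 3, col 5): row 3 already has {1, 2, 3, 4, 5, 6}, so the value is 7.
At (row 2, col 3): row 2 already has {1, 2, 4, 5, 6, 7}, so the value is 3.
Cell (5,7): row 5 already has {1, 2, 4, 5, 6, 7} → 3.
At (row 6, col 7): column 7 already has {1, 2, 3, 5, 6, 7}, so the value is 4.
Cell (6,3): row 6 already has {1, 3, 4, 5, 6, 7} → 2.

p = 3, x = 3, a = 2, d = 7, m = 4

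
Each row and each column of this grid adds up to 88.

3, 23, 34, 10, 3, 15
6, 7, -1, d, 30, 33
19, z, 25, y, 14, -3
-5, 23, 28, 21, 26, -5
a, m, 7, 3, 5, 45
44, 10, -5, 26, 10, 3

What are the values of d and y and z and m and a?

d = 13, y = 15, z = 18, m = 7, a = 21

The known cells in column 1 total 67, leaving 88 − 67 = 21 for the blank.
The known cells in row 5 total 81, leaving 88 − 81 = 7 for the blank.
The known cells in column 2 total 70, leaving 88 − 70 = 18 for the blank.
The known cells in row 3 total 73, leaving 88 − 73 = 15 for the blank.
The known cells in row 2 total 75, leaving 88 − 75 = 13 for the blank.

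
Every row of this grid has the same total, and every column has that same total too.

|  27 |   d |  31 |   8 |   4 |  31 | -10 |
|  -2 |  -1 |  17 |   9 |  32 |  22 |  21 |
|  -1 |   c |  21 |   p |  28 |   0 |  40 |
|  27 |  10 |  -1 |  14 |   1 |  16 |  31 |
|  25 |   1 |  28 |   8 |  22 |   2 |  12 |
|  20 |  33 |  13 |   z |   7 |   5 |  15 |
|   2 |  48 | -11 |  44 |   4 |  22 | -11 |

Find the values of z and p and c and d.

z = 5, p = 10, c = 0, d = 7

Rows 2 and 4 both sum to 98, so that's the common total.
The known cells in row 6 total 93, leaving 98 − 93 = 5 for the blank.
The known cells in column 4 total 88, leaving 98 − 88 = 10 for the blank.
The known cells in row 3 total 98, leaving 98 − 98 = 0 for the blank.
The known cells in row 1 total 91, leaving 98 − 91 = 7 for the blank.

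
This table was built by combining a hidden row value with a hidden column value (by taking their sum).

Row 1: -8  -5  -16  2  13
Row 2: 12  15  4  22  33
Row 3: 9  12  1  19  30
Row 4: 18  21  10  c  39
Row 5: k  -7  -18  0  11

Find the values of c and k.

c = 28, k = -10

The difference between any two rows is the same in every column — this is an addition table with the headers hidden.
Row 4 minus row 1 is 21 − (-5) = 26, so its entry in column 4 is 2 + 26 = 28.
Row 5 minus row 1 is -7 − (-5) = -2, so its entry in column 1 is -8 + (-2) = -10.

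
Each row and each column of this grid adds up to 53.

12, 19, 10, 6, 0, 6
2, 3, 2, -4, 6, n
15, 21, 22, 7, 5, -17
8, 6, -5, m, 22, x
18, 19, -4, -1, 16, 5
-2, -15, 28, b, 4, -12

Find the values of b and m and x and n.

Row 6 has -2 − 15 + 28 + 4 − 12 = 3; the blank must be 53 − 3 = 50.
Column 4 has 6 − 4 + 7 − 1 + 50 = 58; the blank must be 53 − 58 = -5.
Row 4 has 8 + 6 − 5 − 5 + 22 = 26; the blank must be 53 − 26 = 27.
Row 2 has 2 + 3 + 2 − 4 + 6 = 9; the blank must be 53 − 9 = 44.

b = 50, m = -5, x = 27, n = 44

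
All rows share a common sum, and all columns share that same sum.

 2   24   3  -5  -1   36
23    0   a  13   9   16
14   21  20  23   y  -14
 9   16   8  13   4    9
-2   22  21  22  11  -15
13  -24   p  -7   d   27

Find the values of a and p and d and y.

Rows 1 and 4 both sum to 59, so that's the common total.
Row 2: 23 + 0 + 13 + 9 + 16 = 61, so its missing entry is 59 − 61 = -2.
Row 3: 14 + 21 + 20 + 23 − 14 = 64, so its missing entry is 59 − 64 = -5.
Column 5: -1 + 9 − 5 + 4 + 11 = 18, so its missing entry is 59 − 18 = 41.
Row 6: 13 − 24 − 7 + 41 + 27 = 50, so its missing entry is 59 − 50 = 9.

a = -2, p = 9, d = 41, y = -5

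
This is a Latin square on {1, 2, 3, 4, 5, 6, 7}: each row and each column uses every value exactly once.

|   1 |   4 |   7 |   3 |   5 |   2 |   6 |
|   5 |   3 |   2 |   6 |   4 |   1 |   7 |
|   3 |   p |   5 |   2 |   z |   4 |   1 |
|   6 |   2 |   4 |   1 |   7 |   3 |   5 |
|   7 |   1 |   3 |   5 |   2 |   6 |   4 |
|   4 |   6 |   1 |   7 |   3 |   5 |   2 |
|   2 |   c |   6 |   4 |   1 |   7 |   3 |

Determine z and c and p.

For row 7, column 2: row 7 already has {1, 2, 3, 4, 6, 7}; that leaves 5.
At (row 3, col 5): column 5 already has {1, 2, 3, 4, 5, 7}, so the value is 6.
For row 3, column 2: row 3 already has {1, 2, 3, 4, 5, 6}; that leaves 7.

z = 6, c = 5, p = 7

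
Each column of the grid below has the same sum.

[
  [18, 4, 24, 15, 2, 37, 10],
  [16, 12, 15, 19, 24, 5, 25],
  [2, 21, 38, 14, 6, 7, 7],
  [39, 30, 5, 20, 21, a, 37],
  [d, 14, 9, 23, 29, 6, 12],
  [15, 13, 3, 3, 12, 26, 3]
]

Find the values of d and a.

The complete columns each total 94.
Column 1 is missing 94 − 90 = 4 (since 18 + 16 + 2 + 39 + 15 = 90).
Column 6 is missing 94 − 81 = 13 (since 37 + 5 + 7 + 6 + 26 = 81).

d = 4, a = 13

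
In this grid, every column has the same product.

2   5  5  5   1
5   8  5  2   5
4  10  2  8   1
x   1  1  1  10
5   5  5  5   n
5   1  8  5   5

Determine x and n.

Columns 2 and 4 each multiply to 2000, so every column has product 2000.
Column 1: 2×5×4×5×5 = 1000, so the missing entry is 2000 ÷ 1000 = 2.
Column 5: 1×5×1×10×5 = 250, so the missing entry is 2000 ÷ 250 = 8.

x = 2, n = 8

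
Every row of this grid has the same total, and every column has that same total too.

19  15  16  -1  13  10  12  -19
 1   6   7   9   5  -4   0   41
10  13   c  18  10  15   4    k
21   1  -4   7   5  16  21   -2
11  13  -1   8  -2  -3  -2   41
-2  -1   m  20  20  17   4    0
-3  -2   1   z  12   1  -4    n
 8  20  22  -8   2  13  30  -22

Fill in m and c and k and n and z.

Rows 1 and 2 both sum to 65, so that's the common total.
The known cells in column 4 total 53, leaving 65 − 53 = 12 for the blank.
The known cells in row 7 total 17, leaving 65 − 17 = 48 for the blank.
The known cells in column 8 total 87, leaving 65 − 87 = -22 for the blank.
The known cells in row 3 total 48, leaving 65 − 48 = 17 for the blank.
The known cells in row 6 total 58, leaving 65 − 58 = 7 for the blank.

m = 7, c = 17, k = -22, n = 48, z = 12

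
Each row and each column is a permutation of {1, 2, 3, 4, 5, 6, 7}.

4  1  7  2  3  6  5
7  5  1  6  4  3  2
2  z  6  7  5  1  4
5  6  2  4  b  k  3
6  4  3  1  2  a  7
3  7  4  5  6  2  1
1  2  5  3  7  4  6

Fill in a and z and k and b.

a = 5, z = 3, k = 7, b = 1

Cell (4,5): column 5 already has {2, 3, 4, 5, 6, 7} → 1.
Cell (5,6): row 5 already has {1, 2, 3, 4, 6, 7} → 5.
Cell (3,2): row 3 already has {1, 2, 4, 5, 6, 7} → 3.
Cell (4,6): row 4 already has {1, 2, 3, 4, 5, 6} → 7.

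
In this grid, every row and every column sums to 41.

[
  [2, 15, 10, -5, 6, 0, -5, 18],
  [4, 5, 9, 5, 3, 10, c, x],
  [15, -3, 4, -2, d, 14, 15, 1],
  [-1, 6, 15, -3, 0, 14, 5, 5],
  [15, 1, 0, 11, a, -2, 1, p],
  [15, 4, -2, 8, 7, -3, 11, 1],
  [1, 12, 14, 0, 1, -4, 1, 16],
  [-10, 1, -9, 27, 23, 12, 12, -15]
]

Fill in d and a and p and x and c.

Row 3: 15 − 3 + 4 − 2 + 14 + 15 + 1 = 44, so its missing entry is 41 − 44 = -3.
Column 5: 6 + 3 − 3 + 0 + 7 + 1 + 23 = 37, so its missing entry is 41 − 37 = 4.
Column 7: -5 + 15 + 5 + 1 + 11 + 1 + 12 = 40, so its missing entry is 41 − 40 = 1.
Row 2: 4 + 5 + 9 + 5 + 3 + 10 + 1 = 37, so its missing entry is 41 − 37 = 4.
Row 5: 15 + 1 + 0 + 11 + 4 − 2 + 1 = 30, so its missing entry is 41 − 30 = 11.

d = -3, a = 4, p = 11, x = 4, c = 1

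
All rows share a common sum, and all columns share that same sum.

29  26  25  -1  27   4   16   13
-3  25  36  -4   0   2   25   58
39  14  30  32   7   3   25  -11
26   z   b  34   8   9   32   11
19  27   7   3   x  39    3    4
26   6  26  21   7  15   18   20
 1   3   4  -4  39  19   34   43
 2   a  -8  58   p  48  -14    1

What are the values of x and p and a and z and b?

Rows 1 and 2 both sum to 139, so that's the common total.
Row 5: 19 + 27 + 7 + 3 + 39 + 3 + 4 = 102, so its missing entry is 139 − 102 = 37.
Column 5: 27 + 0 + 7 + 8 + 37 + 7 + 39 = 125, so its missing entry is 139 − 125 = 14.
Row 8: 2 − 8 + 58 + 14 + 48 − 14 + 1 = 101, so its missing entry is 139 − 101 = 38.
Column 2: 26 + 25 + 14 + 27 + 6 + 3 + 38 = 139, so its missing entry is 139 − 139 = 0.
Row 4: 26 + 0 + 34 + 8 + 9 + 32 + 11 = 120, so its missing entry is 139 − 120 = 19.

x = 37, p = 14, a = 38, z = 0, b = 19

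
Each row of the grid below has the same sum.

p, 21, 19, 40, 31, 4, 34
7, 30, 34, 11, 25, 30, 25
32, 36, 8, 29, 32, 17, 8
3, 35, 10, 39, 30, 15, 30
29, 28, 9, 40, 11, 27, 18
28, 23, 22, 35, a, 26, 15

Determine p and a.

p = 13, a = 13

Rows 4 and 5 both add up to 162, so every row sums to 162.
Row 1: 21 + 19 + 40 + 31 + 4 + 34 = 149, so the missing entry is 162 − 149 = 13.
Row 6: 28 + 23 + 22 + 35 + 26 + 15 = 149, so the missing entry is 162 − 149 = 13.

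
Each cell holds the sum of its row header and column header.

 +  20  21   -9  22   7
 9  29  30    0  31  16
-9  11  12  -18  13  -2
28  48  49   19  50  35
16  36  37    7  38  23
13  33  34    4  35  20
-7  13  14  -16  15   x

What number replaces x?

-7 + 7 = 0.

0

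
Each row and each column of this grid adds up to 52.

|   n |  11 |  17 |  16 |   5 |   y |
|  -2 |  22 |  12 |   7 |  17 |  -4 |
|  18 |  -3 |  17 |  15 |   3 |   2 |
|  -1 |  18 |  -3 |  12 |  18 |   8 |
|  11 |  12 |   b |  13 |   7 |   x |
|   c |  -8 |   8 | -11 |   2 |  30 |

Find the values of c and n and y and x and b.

The known cells in column 3 total 51, leaving 52 − 51 = 1 for the blank.
The known cells in row 5 total 44, leaving 52 − 44 = 8 for the blank.
The known cells in row 6 total 21, leaving 52 − 21 = 31 for the blank.
The known cells in column 1 total 57, leaving 52 − 57 = -5 for the blank.
The known cells in row 1 total 44, leaving 52 − 44 = 8 for the blank.

c = 31, n = -5, y = 8, x = 8, b = 1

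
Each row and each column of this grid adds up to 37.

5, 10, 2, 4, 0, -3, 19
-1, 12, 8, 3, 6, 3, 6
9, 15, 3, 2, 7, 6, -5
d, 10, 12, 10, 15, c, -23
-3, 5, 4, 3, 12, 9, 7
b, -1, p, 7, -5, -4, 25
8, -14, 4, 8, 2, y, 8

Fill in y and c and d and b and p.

y = 21, c = 5, d = 8, b = 11, p = 4

The known cells in row 7 total 16, leaving 37 − 16 = 21 for the blank.
The known cells in column 6 total 32, leaving 37 − 32 = 5 for the blank.
The known cells in row 4 total 29, leaving 37 − 29 = 8 for the blank.
The known cells in column 1 total 26, leaving 37 − 26 = 11 for the blank.
The known cells in row 6 total 33, leaving 37 − 33 = 4 for the blank.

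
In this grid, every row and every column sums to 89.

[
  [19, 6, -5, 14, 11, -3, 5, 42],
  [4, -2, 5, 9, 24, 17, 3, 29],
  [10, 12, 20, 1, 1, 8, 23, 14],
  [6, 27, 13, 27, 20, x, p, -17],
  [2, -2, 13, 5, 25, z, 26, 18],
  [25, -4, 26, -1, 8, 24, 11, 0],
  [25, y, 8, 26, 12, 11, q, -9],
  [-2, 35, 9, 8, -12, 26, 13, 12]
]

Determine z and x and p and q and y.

z = 2, x = 4, p = 9, q = -1, y = 17

Column 2 has 6 − 2 + 12 + 27 − 2 − 4 + 35 = 72; the blank must be 89 − 72 = 17.
Row 5 has 2 − 2 + 13 + 5 + 25 + 26 + 18 = 87; the blank must be 89 − 87 = 2.
Row 7 has 25 + 17 + 8 + 26 + 12 + 11 − 9 = 90; the blank must be 89 − 90 = -1.
Column 7 has 5 + 3 + 23 + 26 + 11 − 1 + 13 = 80; the blank must be 89 − 80 = 9.
Row 4 has 6 + 27 + 13 + 27 + 20 + 9 − 17 = 85; the blank must be 89 − 85 = 4.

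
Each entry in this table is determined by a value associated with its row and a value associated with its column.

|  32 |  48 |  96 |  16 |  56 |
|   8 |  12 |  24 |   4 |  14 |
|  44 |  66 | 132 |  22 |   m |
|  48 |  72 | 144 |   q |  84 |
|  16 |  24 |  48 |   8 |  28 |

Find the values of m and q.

m = 77, q = 24

Each row is a constant multiple of every other row — this is a multiplication table with the headers hidden.
Row 3 is 44/32 = 11/8 times row 1, so its entry in column 5 is 56 × 11/8 = 77.
Row 4 is 48/32 = 3/2 times row 1, so its entry in column 4 is 16 × 3/2 = 24.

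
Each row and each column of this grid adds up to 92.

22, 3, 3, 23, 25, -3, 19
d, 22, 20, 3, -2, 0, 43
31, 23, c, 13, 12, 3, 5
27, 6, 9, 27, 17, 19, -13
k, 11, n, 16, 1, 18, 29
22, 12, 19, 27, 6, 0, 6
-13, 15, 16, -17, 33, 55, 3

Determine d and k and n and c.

Row 2 has 22 + 20 + 3 − 2 + 0 + 43 = 86; the blank must be 92 − 86 = 6.
Column 1 has 22 + 6 + 31 + 27 + 22 − 13 = 95; the blank must be 92 − 95 = -3.
Row 5 has -3 + 11 + 16 + 1 + 18 + 29 = 72; the blank must be 92 − 72 = 20.
Row 3 has 31 + 23 + 13 + 12 + 3 + 5 = 87; the blank must be 92 − 87 = 5.

d = 6, k = -3, n = 20, c = 5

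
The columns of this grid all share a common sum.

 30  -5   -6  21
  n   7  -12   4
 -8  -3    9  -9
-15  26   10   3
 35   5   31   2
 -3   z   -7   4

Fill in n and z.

n = -14, z = -5

Column 3 sums to 25 and so does column 4; that's the common total.
In column 1 the known cells total 39, leaving 25 − 39 = -14.
In column 2 the known cells total 30, leaving 25 − 30 = -5.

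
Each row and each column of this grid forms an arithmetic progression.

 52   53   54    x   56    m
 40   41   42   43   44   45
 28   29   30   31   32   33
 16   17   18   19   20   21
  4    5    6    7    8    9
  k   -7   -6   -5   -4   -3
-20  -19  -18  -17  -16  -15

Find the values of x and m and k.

Along each row the entries change by 1 per step; down each column they change by -12.
Row 1: from 52 at column 1, stepping by 1 to column 4 gives 55.
Row 1: from 52 at column 1, stepping by 1 to column 6 gives 57.
Row 6: from -7 at column 2, stepping by 1 to column 1 gives -8.

x = 55, m = 57, k = -8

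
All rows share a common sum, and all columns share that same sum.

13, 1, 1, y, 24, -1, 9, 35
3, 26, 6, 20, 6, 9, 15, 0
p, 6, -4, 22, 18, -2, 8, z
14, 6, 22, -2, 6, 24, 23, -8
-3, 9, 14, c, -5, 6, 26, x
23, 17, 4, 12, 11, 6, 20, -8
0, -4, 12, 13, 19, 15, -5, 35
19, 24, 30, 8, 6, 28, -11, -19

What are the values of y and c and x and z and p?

y = 3, c = 9, x = 29, z = 21, p = 16

Rows 2 and 4 both sum to 85, so that's the common total.
The known cells in row 1 total 82, leaving 85 − 82 = 3 for the blank.
The known cells in column 4 total 76, leaving 85 − 76 = 9 for the blank.
The known cells in column 1 total 69, leaving 85 − 69 = 16 for the blank.
The known cells in row 3 total 64, leaving 85 − 64 = 21 for the blank.
The known cells in row 5 total 56, leaving 85 − 56 = 29 for the blank.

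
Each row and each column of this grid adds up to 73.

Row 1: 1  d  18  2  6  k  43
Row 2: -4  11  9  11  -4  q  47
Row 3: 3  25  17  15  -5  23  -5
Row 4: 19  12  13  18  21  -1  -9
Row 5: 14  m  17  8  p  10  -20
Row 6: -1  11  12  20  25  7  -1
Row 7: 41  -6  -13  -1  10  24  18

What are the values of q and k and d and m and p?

q = 3, k = 7, d = -4, m = 24, p = 20

Column 5 has 6 − 4 − 5 + 21 + 25 + 10 = 53; the blank must be 73 − 53 = 20.
Row 2 has -4 + 11 + 9 + 11 − 4 + 47 = 70; the blank must be 73 − 70 = 3.
Column 6 has 3 + 23 − 1 + 10 + 7 + 24 = 66; the blank must be 73 − 66 = 7.
Row 1 has 1 + 18 + 2 + 6 + 7 + 43 = 77; the blank must be 73 − 77 = -4.
Row 5 has 14 + 17 + 8 + 20 + 10 − 20 = 49; the blank must be 73 − 49 = 24.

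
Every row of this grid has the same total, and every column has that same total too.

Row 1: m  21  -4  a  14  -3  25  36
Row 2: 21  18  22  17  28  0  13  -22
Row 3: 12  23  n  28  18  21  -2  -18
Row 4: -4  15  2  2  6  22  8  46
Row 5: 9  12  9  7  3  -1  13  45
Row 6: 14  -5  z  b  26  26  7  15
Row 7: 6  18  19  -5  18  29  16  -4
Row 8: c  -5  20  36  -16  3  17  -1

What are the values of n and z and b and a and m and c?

n = 15, z = 14, b = 0, a = 12, m = -4, c = 43

Rows 2 and 4 both sum to 97, so that's the common total.
Row 8 has -5 + 20 + 36 − 16 + 3 + 17 − 1 = 54; the blank must be 97 − 54 = 43.
Column 1 has 21 + 12 − 4 + 9 + 14 + 6 + 43 = 101; the blank must be 97 − 101 = -4.
Row 1 has -4 + 21 − 4 + 14 − 3 + 25 + 36 = 85; the blank must be 97 − 85 = 12.
Row 3 has 12 + 23 + 28 + 18 + 21 − 2 − 18 = 82; the blank must be 97 − 82 = 15.
Column 4 has 12 + 17 + 28 + 2 + 7 − 5 + 36 = 97; the blank must be 97 − 97 = 0.
Row 6 has 14 − 5 + 0 + 26 + 26 + 7 + 15 = 83; the blank must be 97 − 83 = 14.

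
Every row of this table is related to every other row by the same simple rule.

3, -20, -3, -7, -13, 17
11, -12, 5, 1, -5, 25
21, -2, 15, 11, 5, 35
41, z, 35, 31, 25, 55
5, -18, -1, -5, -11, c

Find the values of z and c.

z = 18, c = 19

The difference between any two rows is the same in every column — this is an addition table with the headers hidden.
Row 4 minus row 1 is 31 − (-7) = 38, so its entry in column 2 is -20 + 38 = 18.
Row 5 minus row 1 is -5 − (-7) = 2, so its entry in column 6 is 17 + 2 = 19.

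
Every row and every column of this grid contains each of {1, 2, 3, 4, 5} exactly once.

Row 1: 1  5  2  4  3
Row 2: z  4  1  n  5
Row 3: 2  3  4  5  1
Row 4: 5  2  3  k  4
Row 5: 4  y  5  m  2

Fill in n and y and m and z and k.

n = 2, y = 1, m = 3, z = 3, k = 1

Cell (5,2): column 2 already has {2, 3, 4, 5} → 1.
At (row 5, col 4): row 5 already has {1, 2, 4, 5}, so the value is 3.
At (row 4, col 4): row 4 already has {2, 3, 4, 5}, so the value is 1.
For row 2, column 1: column 1 already has {1, 2, 4, 5}; that leaves 3.
At (row 2, col 4): row 2 already has {1, 3, 4, 5}, so the value is 2.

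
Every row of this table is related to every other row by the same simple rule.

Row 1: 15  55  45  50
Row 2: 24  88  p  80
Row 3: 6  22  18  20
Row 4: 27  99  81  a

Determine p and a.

p = 72, a = 90

Each row is a constant multiple of every other row — this is a multiplication table with the headers hidden.
Row 2 is 24/15 = 8/5 times row 1, so its entry in column 3 is 45 × 8/5 = 72.
Row 4 is 27/15 = 9/5 times row 1, so its entry in column 4 is 50 × 9/5 = 90.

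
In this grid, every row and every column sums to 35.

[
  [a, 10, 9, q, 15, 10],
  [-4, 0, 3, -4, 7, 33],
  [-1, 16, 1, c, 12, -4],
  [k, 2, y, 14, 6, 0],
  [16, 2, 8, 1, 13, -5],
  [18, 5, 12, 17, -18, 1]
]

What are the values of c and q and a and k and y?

c = 11, q = -4, a = -5, k = 11, y = 2

The known cells in row 3 total 24, leaving 35 − 24 = 11 for the blank.
The known cells in column 4 total 39, leaving 35 − 39 = -4 for the blank.
The known cells in row 1 total 40, leaving 35 − 40 = -5 for the blank.
The known cells in column 1 total 24, leaving 35 − 24 = 11 for the blank.
The known cells in row 4 total 33, leaving 35 − 33 = 2 for the blank.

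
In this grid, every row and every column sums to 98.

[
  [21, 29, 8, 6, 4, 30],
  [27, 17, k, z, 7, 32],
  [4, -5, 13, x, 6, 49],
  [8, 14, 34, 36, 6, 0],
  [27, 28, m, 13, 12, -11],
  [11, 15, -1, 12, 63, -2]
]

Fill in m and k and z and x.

m = 29, k = 15, z = 0, x = 31

The known cells in row 3 total 67, leaving 98 − 67 = 31 for the blank.
The known cells in column 4 total 98, leaving 98 − 98 = 0 for the blank.
The known cells in row 2 total 83, leaving 98 − 83 = 15 for the blank.
The known cells in row 5 total 69, leaving 98 − 69 = 29 for the blank.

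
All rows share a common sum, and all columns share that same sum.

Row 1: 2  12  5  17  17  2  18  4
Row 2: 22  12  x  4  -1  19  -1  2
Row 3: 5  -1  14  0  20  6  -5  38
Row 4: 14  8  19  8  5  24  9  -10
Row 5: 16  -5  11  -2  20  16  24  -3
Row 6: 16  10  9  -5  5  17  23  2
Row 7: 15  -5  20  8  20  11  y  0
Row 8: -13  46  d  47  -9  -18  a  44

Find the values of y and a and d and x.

y = 8, a = 1, d = -21, x = 20

Rows 1 and 3 both sum to 77, so that's the common total.
Row 7: 15 − 5 + 20 + 8 + 20 + 11 + 0 = 69, so its missing entry is 77 − 69 = 8.
Row 2: 22 + 12 + 4 − 1 + 19 − 1 + 2 = 57, so its missing entry is 77 − 57 = 20.
Column 7: 18 − 1 − 5 + 9 + 24 + 23 + 8 = 76, so its missing entry is 77 − 76 = 1.
Row 8: -13 + 46 + 47 − 9 − 18 + 1 + 44 = 98, so its missing entry is 77 − 98 = -21.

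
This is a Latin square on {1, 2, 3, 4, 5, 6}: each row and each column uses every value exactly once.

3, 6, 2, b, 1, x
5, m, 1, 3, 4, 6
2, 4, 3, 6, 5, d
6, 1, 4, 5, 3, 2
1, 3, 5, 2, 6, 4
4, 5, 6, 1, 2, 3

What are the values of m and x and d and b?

Cell (2,2): row 2 already has {1, 3, 4, 5, 6} → 2.
For row 1, column 4: column 4 already has {1, 2, 3, 5, 6}; that leaves 4.
Cell (3,6): row 3 already has {2, 3, 4, 5, 6} → 1.
For row 1, column 6: row 1 already has {1, 2, 3, 4, 6}; that leaves 5.

m = 2, x = 5, d = 1, b = 4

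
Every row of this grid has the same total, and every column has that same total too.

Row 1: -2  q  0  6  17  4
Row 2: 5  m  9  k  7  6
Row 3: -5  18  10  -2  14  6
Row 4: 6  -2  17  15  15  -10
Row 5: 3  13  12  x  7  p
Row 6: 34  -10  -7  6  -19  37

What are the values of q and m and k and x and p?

q = 16, m = 6, k = 8, x = 8, p = -2

Rows 3 and 4 both sum to 41, so that's the common total.
Row 1 has -2 + 0 + 6 + 17 + 4 = 25; the blank must be 41 − 25 = 16.
Column 2 has 16 + 18 − 2 + 13 − 10 = 35; the blank must be 41 − 35 = 6.
Column 6 has 4 + 6 + 6 − 10 + 37 = 43; the blank must be 41 − 43 = -2.
Row 5 has 3 + 13 + 12 + 7 − 2 = 33; the blank must be 41 − 33 = 8.
Row 2 has 5 + 6 + 9 + 7 + 6 = 33; the blank must be 41 − 33 = 8.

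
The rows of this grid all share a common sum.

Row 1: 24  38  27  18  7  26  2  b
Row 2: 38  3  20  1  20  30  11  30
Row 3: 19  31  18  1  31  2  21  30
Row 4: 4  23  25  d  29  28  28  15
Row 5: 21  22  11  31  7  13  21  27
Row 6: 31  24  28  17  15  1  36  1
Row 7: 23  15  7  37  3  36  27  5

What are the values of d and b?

d = 1, b = 11

The complete rows each total 153.
Row 4 is missing 153 − 152 = 1 (since 4 + 23 + 25 + 29 + 28 + 28 + 15 = 152).
Row 1 is missing 153 − 142 = 11 (since 24 + 38 + 27 + 18 + 7 + 26 + 2 = 142).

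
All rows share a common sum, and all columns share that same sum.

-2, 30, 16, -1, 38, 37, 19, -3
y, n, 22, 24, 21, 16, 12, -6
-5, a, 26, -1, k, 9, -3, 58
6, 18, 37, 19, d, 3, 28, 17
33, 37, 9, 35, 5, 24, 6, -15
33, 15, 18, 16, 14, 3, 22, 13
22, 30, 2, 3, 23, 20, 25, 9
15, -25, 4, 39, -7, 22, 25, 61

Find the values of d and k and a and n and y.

Rows 1 and 5 both sum to 134, so that's the common total.
The known cells in row 4 total 128, leaving 134 − 128 = 6 for the blank.
The known cells in column 5 total 100, leaving 134 − 100 = 34 for the blank.
The known cells in row 3 total 118, leaving 134 − 118 = 16 for the blank.
The known cells in column 2 total 121, leaving 134 − 121 = 13 for the blank.
The known cells in row 2 total 102, leaving 134 − 102 = 32 for the blank.

d = 6, k = 34, a = 16, n = 13, y = 32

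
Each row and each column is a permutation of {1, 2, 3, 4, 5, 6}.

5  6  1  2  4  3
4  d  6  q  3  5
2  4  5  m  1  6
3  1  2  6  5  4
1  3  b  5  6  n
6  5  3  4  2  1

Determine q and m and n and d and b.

At (row 2, col 2): column 2 already has {1, 3, 4, 5, 6}, so the value is 2.
At (row 5, col 3): column 3 already has {1, 2, 3, 5, 6}, so the value is 4.
At (row 3, col 4): row 3 already has {1, 2, 4, 5, 6}, so the value is 3.
Cell (5,6): row 5 already has {1, 3, 4, 5, 6} → 2.
Cell (2,4): row 2 already has {2, 3, 4, 5, 6} → 1.

q = 1, m = 3, n = 2, d = 2, b = 4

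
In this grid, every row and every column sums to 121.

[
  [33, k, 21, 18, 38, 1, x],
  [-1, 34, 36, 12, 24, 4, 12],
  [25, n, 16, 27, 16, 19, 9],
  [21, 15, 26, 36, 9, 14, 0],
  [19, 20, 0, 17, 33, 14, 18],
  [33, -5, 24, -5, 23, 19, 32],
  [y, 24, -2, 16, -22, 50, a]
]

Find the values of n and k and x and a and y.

Row 3: 25 + 16 + 27 + 16 + 19 + 9 = 112, so its missing entry is 121 − 112 = 9.
Column 2: 34 + 9 + 15 + 20 − 5 + 24 = 97, so its missing entry is 121 − 97 = 24.
Row 1: 33 + 24 + 21 + 18 + 38 + 1 = 135, so its missing entry is 121 − 135 = -14.
Column 1: 33 − 1 + 25 + 21 + 19 + 33 = 130, so its missing entry is 121 − 130 = -9.
Row 7: -9 + 24 − 2 + 16 − 22 + 50 = 57, so its missing entry is 121 − 57 = 64.

n = 9, k = 24, x = -14, a = 64, y = -9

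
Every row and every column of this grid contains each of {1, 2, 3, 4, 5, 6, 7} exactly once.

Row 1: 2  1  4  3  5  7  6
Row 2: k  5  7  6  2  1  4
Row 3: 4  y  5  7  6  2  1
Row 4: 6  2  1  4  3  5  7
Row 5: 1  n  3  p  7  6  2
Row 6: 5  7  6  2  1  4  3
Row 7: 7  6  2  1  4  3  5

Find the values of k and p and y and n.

For row 2, column 1: row 2 already has {1, 2, 4, 5, 6, 7}; that leaves 3.
At (row 3, col 2): row 3 already has {1, 2, 4, 5, 6, 7}, so the value is 3.
Cell (5,2): column 2 already has {1, 2, 3, 5, 6, 7} → 4.
Cell (5,4): row 5 already has {1, 2, 3, 4, 6, 7} → 5.

k = 3, p = 5, y = 3, n = 4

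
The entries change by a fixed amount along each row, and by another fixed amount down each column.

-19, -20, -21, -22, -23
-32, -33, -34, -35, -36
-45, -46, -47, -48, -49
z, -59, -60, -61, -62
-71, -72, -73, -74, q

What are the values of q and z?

q = -75, z = -58

Along each row the entries change by -1 per step; down each column they change by -13.
Row 5: from -71 at column 1, stepping by -1 to column 5 gives -75.
Row 4: from -59 at column 2, stepping by -1 to column 1 gives -58.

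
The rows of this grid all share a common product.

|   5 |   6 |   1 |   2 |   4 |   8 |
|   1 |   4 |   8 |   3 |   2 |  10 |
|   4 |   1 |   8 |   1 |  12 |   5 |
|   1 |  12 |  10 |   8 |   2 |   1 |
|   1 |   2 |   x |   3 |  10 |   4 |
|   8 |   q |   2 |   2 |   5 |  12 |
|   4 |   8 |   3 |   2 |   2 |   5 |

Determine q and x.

Rows 3 and 7 each multiply to 1920, so every row has product 1920.
Row 6: 8×2×2×5×12 = 1920, so the missing entry is 1920 ÷ 1920 = 1.
Row 5: 1×2×3×10×4 = 240, so the missing entry is 1920 ÷ 240 = 8.

q = 1, x = 8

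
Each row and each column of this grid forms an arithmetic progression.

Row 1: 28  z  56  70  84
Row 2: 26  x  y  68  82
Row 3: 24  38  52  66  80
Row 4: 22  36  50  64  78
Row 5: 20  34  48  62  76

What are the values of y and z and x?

y = 54, z = 42, x = 40

Along each row the entries change by 14 per step; down each column they change by -2.
Row 2: from 26 at column 1, stepping by 14 to column 3 gives 54.
Row 1: from 28 at column 1, stepping by 14 to column 2 gives 42.
Row 2: from 26 at column 1, stepping by 14 to column 2 gives 40.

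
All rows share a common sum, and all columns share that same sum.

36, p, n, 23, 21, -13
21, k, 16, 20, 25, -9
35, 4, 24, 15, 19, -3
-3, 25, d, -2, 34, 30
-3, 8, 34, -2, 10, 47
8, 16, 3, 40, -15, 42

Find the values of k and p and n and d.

k = 21, p = 20, n = 7, d = 10

Rows 3 and 5 both sum to 94, so that's the common total.
The known cells in row 2 total 73, leaving 94 − 73 = 21 for the blank.
The known cells in column 2 total 74, leaving 94 − 74 = 20 for the blank.
The known cells in row 4 total 84, leaving 94 − 84 = 10 for the blank.
The known cells in row 1 total 87, leaving 94 − 87 = 7 for the blank.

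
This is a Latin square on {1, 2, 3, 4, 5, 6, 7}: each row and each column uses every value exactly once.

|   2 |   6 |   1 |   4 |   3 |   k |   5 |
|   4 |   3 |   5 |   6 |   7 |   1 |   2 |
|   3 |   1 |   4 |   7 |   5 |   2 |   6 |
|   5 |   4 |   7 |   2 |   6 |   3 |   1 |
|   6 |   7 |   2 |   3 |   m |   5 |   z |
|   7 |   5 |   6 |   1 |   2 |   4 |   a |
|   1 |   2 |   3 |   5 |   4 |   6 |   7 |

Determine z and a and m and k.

Cell (5,5): column 5 already has {2, 3, 4, 5, 6, 7} → 1.
Cell (5,7): row 5 already has {1, 2, 3, 5, 6, 7} → 4.
At (row 6, col 7): row 6 already has {1, 2, 4, 5, 6, 7}, so the value is 3.
For row 1, column 6: row 1 already has {1, 2, 3, 4, 5, 6}; that leaves 7.

z = 4, a = 3, m = 1, k = 7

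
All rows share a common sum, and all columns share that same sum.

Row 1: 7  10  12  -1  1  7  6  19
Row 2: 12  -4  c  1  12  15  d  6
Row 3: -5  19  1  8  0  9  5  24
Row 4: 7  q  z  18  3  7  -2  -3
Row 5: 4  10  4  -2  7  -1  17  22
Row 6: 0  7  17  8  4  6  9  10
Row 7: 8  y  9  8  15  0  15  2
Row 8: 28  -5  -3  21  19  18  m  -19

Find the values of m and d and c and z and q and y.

Rows 1 and 3 both sum to 61, so that's the common total.
Row 7: 8 + 9 + 8 + 15 + 0 + 15 + 2 = 57, so its missing entry is 61 − 57 = 4.
Column 2: 10 − 4 + 19 + 10 + 7 + 4 − 5 = 41, so its missing entry is 61 − 41 = 20.
Row 8: 28 − 5 − 3 + 21 + 19 + 18 − 19 = 59, so its missing entry is 61 − 59 = 2.
Column 7: 6 + 5 − 2 + 17 + 9 + 15 + 2 = 52, so its missing entry is 61 − 52 = 9.
Row 2: 12 − 4 + 1 + 12 + 15 + 9 + 6 = 51, so its missing entry is 61 − 51 = 10.
Row 4: 7 + 20 + 18 + 3 + 7 − 2 − 3 = 50, so its missing entry is 61 − 50 = 11.

m = 2, d = 9, c = 10, z = 11, q = 20, y = 4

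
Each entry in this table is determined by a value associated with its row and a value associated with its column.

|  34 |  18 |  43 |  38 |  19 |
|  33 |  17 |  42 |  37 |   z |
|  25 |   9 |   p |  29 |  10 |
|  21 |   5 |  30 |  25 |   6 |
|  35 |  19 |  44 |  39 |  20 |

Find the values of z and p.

The difference between any two rows is the same in every column — this is an addition table with the headers hidden.
Row 2 minus row 1 is 17 − 18 = -1, so its entry in column 5 is 19 + (-1) = 18.
Row 3 minus row 1 is 9 − 18 = -9, so its entry in column 3 is 43 + (-9) = 34.

z = 18, p = 34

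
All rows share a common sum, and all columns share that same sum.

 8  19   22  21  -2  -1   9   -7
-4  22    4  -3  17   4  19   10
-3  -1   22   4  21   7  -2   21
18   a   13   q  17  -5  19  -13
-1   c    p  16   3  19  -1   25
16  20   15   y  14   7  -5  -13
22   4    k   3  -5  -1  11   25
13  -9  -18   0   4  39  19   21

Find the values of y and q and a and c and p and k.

Rows 1 and 2 both sum to 69, so that's the common total.
The known cells in row 7 total 59, leaving 69 − 59 = 10 for the blank.
The known cells in column 3 total 68, leaving 69 − 68 = 1 for the blank.
The known cells in row 6 total 54, leaving 69 − 54 = 15 for the blank.
The known cells in column 4 total 56, leaving 69 − 56 = 13 for the blank.
The known cells in row 4 total 62, leaving 69 − 62 = 7 for the blank.
The known cells in row 5 total 62, leaving 69 − 62 = 7 for the blank.

y = 15, q = 13, a = 7, c = 7, p = 1, k = 10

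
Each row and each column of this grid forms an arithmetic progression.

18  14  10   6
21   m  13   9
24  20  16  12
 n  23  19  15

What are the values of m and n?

Along each row the entries change by -4 per step; down each column they change by 3.
Row 2: from 21 at column 1, stepping by -4 to column 2 gives 17.
Row 4: from 23 at column 2, stepping by -4 to column 1 gives 27.

m = 17, n = 27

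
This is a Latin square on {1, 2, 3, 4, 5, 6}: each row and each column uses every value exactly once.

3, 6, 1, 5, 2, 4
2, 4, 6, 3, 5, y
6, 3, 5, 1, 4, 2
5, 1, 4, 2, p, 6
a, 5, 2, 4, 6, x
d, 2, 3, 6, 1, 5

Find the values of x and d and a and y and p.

x = 3, d = 4, a = 1, y = 1, p = 3

Cell (4,5): row 4 already has {1, 2, 4, 5, 6} → 3.
For row 2, column 6: row 2 already has {2, 3, 4, 5, 6}; that leaves 1.
Cell (5,6): column 6 already has {1, 2, 4, 5, 6} → 3.
At (row 5, col 1): row 5 already has {2, 3, 4, 5, 6}, so the value is 1.
Cell (6,1): row 6 already has {1, 2, 3, 5, 6} → 4.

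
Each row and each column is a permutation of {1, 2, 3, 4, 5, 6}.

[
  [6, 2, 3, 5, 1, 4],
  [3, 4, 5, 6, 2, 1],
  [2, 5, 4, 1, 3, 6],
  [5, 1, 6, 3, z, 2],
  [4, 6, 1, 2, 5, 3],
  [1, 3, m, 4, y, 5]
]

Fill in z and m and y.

z = 4, m = 2, y = 6

At (row 4, col 5): row 4 already has {1, 2, 3, 5, 6}, so the value is 4.
Cell (6,5): column 5 already has {1, 2, 3, 4, 5} → 6.
For row 6, column 3: row 6 already has {1, 3, 4, 5, 6}; that leaves 2.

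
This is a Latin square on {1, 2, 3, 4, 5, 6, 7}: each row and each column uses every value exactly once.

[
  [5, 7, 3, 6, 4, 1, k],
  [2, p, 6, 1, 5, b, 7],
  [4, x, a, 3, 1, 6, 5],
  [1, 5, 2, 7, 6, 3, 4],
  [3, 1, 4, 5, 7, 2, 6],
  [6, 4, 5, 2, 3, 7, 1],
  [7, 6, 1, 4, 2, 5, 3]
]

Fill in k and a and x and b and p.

At (row 2, col 6): column 6 already has {1, 2, 3, 5, 6, 7}, so the value is 4.
For row 2, column 2: row 2 already has {1, 2, 4, 5, 6, 7}; that leaves 3.
At (row 3, col 2): column 2 already has {1, 3, 4, 5, 6, 7}, so the value is 2.
At (row 1, col 7): row 1 already has {1, 3, 4, 5, 6, 7}, so the value is 2.
At (row 3, col 3): row 3 already has {1, 2, 3, 4, 5, 6}, so the value is 7.

k = 2, a = 7, x = 2, b = 4, p = 3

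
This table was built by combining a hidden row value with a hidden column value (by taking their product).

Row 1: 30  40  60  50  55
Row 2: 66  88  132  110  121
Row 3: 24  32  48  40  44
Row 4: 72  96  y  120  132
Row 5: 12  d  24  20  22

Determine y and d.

Each row is a constant multiple of every other row — this is a multiplication table with the headers hidden.
Row 4 is 72/30 = 12/5 times row 1, so its entry in column 3 is 60 × 12/5 = 144.
Row 5 is 12/30 = 2/5 times row 1, so its entry in column 2 is 40 × 2/5 = 16.

y = 144, d = 16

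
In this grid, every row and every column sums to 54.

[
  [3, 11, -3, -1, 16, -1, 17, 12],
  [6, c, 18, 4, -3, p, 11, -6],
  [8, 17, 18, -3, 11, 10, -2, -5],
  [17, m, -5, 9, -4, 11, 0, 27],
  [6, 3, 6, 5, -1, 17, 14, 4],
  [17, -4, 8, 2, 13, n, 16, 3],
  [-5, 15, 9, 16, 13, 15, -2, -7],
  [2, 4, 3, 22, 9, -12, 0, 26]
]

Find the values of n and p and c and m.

The known cells in row 4 total 55, leaving 54 − 55 = -1 for the blank.
The known cells in column 2 total 45, leaving 54 − 45 = 9 for the blank.
The known cells in row 6 total 55, leaving 54 − 55 = -1 for the blank.
The known cells in row 2 total 39, leaving 54 − 39 = 15 for the blank.

n = -1, p = 15, c = 9, m = -1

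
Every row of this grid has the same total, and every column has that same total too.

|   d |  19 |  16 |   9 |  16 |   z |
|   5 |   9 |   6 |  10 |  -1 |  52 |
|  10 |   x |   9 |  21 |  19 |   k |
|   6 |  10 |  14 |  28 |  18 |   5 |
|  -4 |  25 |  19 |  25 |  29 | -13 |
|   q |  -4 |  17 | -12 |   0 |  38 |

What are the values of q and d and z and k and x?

q = 42, d = 22, z = -1, k = 0, x = 22

Rows 2 and 4 both sum to 81, so that's the common total.
The known cells in column 2 total 59, leaving 81 − 59 = 22 for the blank.
The known cells in row 6 total 39, leaving 81 − 39 = 42 for the blank.
The known cells in column 1 total 59, leaving 81 − 59 = 22 for the blank.
The known cells in row 1 total 82, leaving 81 − 82 = -1 for the blank.
The known cells in row 3 total 81, leaving 81 − 81 = 0 for the blank.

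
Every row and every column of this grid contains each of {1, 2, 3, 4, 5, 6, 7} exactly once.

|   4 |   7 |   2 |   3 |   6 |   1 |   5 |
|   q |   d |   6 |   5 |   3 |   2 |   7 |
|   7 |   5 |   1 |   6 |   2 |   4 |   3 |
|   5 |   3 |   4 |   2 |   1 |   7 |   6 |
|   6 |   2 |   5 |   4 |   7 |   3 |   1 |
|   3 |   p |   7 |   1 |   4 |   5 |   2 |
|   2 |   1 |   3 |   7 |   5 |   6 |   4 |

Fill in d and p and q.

d = 4, p = 6, q = 1

At (row 2, col 1): column 1 already has {2, 3, 4, 5, 6, 7}, so the value is 1.
For row 2, column 2: row 2 already has {1, 2, 3, 5, 6, 7}; that leaves 4.
At (row 6, col 2): row 6 already has {1, 2, 3, 4, 5, 7}, so the value is 6.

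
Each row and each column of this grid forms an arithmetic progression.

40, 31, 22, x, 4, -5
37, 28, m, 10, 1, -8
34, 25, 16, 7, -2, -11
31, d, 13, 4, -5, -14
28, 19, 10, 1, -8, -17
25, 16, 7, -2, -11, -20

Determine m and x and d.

m = 19, x = 13, d = 22

Along each row the entries change by -9 per step; down each column they change by -3.
Row 2: from 37 at column 1, stepping by -9 to column 3 gives 19.
Row 1: from 40 at column 1, stepping by -9 to column 4 gives 13.
Row 4: from 31 at column 1, stepping by -9 to column 2 gives 22.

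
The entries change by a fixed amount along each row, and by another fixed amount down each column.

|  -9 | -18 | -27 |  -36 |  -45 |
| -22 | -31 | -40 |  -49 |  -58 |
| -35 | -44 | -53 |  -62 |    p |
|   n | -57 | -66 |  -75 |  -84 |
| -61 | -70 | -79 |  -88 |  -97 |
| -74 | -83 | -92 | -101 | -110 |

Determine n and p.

Along each row the entries change by -9 per step; down each column they change by -13.
Row 4: from -57 at column 2, stepping by -9 to column 1 gives -48.
Row 3: from -35 at column 1, stepping by -9 to column 5 gives -71.

n = -48, p = -71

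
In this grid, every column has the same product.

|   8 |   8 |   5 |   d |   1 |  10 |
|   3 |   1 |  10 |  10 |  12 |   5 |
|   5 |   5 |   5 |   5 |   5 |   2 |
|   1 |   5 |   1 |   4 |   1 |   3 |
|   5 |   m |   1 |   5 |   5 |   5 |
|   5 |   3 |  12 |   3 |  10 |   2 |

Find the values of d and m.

d = 1, m = 5

Columns 1 and 5 each multiply to 3000, so every column has product 3000.
Column 4: 10×5×4×5×3 = 3000, so the missing entry is 3000 ÷ 3000 = 1.
Column 2: 8×1×5×5×3 = 600, so the missing entry is 3000 ÷ 600 = 5.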